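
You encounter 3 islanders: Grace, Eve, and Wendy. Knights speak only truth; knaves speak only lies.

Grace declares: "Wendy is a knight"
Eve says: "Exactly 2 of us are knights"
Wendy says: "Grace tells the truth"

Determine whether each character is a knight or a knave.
Grace is a knave.
Eve is a knave.
Wendy is a knave.

Verification:
- Grace (knave) says "Wendy is a knight" - this is FALSE (a lie) because Wendy is a knave.
- Eve (knave) says "Exactly 2 of us are knights" - this is FALSE (a lie) because there are 0 knights.
- Wendy (knave) says "Grace tells the truth" - this is FALSE (a lie) because Grace is a knave.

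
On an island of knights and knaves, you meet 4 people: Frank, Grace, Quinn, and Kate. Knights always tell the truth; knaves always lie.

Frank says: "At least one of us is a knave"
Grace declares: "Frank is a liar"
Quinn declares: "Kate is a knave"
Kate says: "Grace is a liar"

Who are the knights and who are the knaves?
Frank is a knight.
Grace is a knave.
Quinn is a knave.
Kate is a knight.

Verification:
- Frank (knight) says "At least one of us is a knave" - this is TRUE because Grace and Quinn are knaves.
- Grace (knave) says "Frank is a liar" - this is FALSE (a lie) because Frank is a knight.
- Quinn (knave) says "Kate is a knave" - this is FALSE (a lie) because Kate is a knight.
- Kate (knight) says "Grace is a liar" - this is TRUE because Grace is a knave.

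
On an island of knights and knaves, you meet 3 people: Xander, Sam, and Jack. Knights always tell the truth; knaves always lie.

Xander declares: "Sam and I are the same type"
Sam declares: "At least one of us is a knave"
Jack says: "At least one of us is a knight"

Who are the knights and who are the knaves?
Xander is a knave.
Sam is a knight.
Jack is a knight.

Verification:
- Xander (knave) says "Sam and I are the same type" - this is FALSE (a lie) because Xander is a knave and Sam is a knight.
- Sam (knight) says "At least one of us is a knave" - this is TRUE because Xander is a knave.
- Jack (knight) says "At least one of us is a knight" - this is TRUE because Sam and Jack are knights.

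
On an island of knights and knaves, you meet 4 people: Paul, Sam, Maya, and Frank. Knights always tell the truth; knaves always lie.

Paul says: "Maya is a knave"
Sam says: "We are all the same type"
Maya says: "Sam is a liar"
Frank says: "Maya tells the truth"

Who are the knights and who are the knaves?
Paul is a knave.
Sam is a knave.
Maya is a knight.
Frank is a knight.

Verification:
- Paul (knave) says "Maya is a knave" - this is FALSE (a lie) because Maya is a knight.
- Sam (knave) says "We are all the same type" - this is FALSE (a lie) because Maya and Frank are knights and Paul and Sam are knaves.
- Maya (knight) says "Sam is a liar" - this is TRUE because Sam is a knave.
- Frank (knight) says "Maya tells the truth" - this is TRUE because Maya is a knight.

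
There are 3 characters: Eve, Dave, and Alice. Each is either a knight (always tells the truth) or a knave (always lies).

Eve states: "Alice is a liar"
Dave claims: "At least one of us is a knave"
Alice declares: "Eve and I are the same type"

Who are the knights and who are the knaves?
Eve is a knight.
Dave is a knight.
Alice is a knave.

Verification:
- Eve (knight) says "Alice is a liar" - this is TRUE because Alice is a knave.
- Dave (knight) says "At least one of us is a knave" - this is TRUE because Alice is a knave.
- Alice (knave) says "Eve and I are the same type" - this is FALSE (a lie) because Alice is a knave and Eve is a knight.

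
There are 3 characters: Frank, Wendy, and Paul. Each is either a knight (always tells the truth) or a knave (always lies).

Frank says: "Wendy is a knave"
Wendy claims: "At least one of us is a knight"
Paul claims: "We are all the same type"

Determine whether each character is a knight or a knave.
Frank is a knave.
Wendy is a knight.
Paul is a knave.

Verification:
- Frank (knave) says "Wendy is a knave" - this is FALSE (a lie) because Wendy is a knight.
- Wendy (knight) says "At least one of us is a knight" - this is TRUE because Wendy is a knight.
- Paul (knave) says "We are all the same type" - this is FALSE (a lie) because Wendy is a knight and Frank and Paul are knaves.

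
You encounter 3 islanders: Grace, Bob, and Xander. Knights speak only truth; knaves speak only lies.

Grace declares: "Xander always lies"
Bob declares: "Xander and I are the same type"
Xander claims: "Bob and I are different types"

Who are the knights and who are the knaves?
Grace is a knave.
Bob is a knave.
Xander is a knight.

Verification:
- Grace (knave) says "Xander always lies" - this is FALSE (a lie) because Xander is a knight.
- Bob (knave) says "Xander and I are the same type" - this is FALSE (a lie) because Bob is a knave and Xander is a knight.
- Xander (knight) says "Bob and I are different types" - this is TRUE because Xander is a knight and Bob is a knave.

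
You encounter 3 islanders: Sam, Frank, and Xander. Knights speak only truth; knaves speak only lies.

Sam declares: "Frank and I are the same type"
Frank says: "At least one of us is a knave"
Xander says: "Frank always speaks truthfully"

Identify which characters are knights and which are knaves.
Sam is a knave.
Frank is a knight.
Xander is a knight.

Verification:
- Sam (knave) says "Frank and I are the same type" - this is FALSE (a lie) because Sam is a knave and Frank is a knight.
- Frank (knight) says "At least one of us is a knave" - this is TRUE because Sam is a knave.
- Xander (knight) says "Frank always speaks truthfully" - this is TRUE because Frank is a knight.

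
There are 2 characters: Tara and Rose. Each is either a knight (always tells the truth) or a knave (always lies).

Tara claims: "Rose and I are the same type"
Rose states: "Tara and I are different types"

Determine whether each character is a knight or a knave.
Tara is a knave.
Rose is a knight.

Verification:
- Tara (knave) says "Rose and I are the same type" - this is FALSE (a lie) because Tara is a knave and Rose is a knight.
- Rose (knight) says "Tara and I are different types" - this is TRUE because Rose is a knight and Tara is a knave.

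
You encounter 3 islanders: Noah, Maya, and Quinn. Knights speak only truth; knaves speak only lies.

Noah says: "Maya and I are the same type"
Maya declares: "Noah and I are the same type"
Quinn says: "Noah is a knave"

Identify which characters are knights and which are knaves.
Noah is a knight.
Maya is a knight.
Quinn is a knave.

Verification:
- Noah (knight) says "Maya and I are the same type" - this is TRUE because Noah is a knight and Maya is a knight.
- Maya (knight) says "Noah and I are the same type" - this is TRUE because Maya is a knight and Noah is a knight.
- Quinn (knave) says "Noah is a knave" - this is FALSE (a lie) because Noah is a knight.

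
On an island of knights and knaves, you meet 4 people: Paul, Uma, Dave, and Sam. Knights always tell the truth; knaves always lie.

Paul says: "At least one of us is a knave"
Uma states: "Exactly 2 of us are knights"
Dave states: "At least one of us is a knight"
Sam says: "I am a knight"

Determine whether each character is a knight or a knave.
Paul is a knight.
Uma is a knave.
Dave is a knight.
Sam is a knight.

Verification:
- Paul (knight) says "At least one of us is a knave" - this is TRUE because Uma is a knave.
- Uma (knave) says "Exactly 2 of us are knights" - this is FALSE (a lie) because there are 3 knights.
- Dave (knight) says "At least one of us is a knight" - this is TRUE because Paul, Dave, and Sam are knights.
- Sam (knight) says "I am a knight" - this is TRUE because Sam is a knight.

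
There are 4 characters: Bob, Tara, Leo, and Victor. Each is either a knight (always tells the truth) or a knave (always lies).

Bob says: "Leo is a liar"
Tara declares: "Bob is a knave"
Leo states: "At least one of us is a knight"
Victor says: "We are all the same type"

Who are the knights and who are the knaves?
Bob is a knave.
Tara is a knight.
Leo is a knight.
Victor is a knave.

Verification:
- Bob (knave) says "Leo is a liar" - this is FALSE (a lie) because Leo is a knight.
- Tara (knight) says "Bob is a knave" - this is TRUE because Bob is a knave.
- Leo (knight) says "At least one of us is a knight" - this is TRUE because Tara and Leo are knights.
- Victor (knave) says "We are all the same type" - this is FALSE (a lie) because Tara and Leo are knights and Bob and Victor are knaves.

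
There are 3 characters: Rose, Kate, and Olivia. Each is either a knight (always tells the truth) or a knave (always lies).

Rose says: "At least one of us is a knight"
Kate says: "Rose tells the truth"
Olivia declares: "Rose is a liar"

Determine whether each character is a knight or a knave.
Rose is a knight.
Kate is a knight.
Olivia is a knave.

Verification:
- Rose (knight) says "At least one of us is a knight" - this is TRUE because Rose and Kate are knights.
- Kate (knight) says "Rose tells the truth" - this is TRUE because Rose is a knight.
- Olivia (knave) says "Rose is a liar" - this is FALSE (a lie) because Rose is a knight.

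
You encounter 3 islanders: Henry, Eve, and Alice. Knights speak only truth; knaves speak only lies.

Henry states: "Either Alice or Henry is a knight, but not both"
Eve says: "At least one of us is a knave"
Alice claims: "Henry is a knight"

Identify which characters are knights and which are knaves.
Henry is a knave.
Eve is a knight.
Alice is a knave.

Verification:
- Henry (knave) says "Either Alice or Henry is a knight, but not both" - this is FALSE (a lie) because Alice is a knave and Henry is a knave.
- Eve (knight) says "At least one of us is a knave" - this is TRUE because Henry and Alice are knaves.
- Alice (knave) says "Henry is a knight" - this is FALSE (a lie) because Henry is a knave.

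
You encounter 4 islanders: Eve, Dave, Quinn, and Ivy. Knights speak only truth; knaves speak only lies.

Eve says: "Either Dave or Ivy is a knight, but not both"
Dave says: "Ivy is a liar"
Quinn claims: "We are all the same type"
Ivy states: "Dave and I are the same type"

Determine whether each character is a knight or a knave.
Eve is a knight.
Dave is a knight.
Quinn is a knave.
Ivy is a knave.

Verification:
- Eve (knight) says "Either Dave or Ivy is a knight, but not both" - this is TRUE because Dave is a knight and Ivy is a knave.
- Dave (knight) says "Ivy is a liar" - this is TRUE because Ivy is a knave.
- Quinn (knave) says "We are all the same type" - this is FALSE (a lie) because Eve and Dave are knights and Quinn and Ivy are knaves.
- Ivy (knave) says "Dave and I are the same type" - this is FALSE (a lie) because Ivy is a knave and Dave is a knight.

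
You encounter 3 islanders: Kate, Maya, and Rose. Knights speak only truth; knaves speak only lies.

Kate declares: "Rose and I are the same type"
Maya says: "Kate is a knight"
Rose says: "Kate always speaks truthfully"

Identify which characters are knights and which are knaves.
Kate is a knight.
Maya is a knight.
Rose is a knight.

Verification:
- Kate (knight) says "Rose and I are the same type" - this is TRUE because Kate is a knight and Rose is a knight.
- Maya (knight) says "Kate is a knight" - this is TRUE because Kate is a knight.
- Rose (knight) says "Kate always speaks truthfully" - this is TRUE because Kate is a knight.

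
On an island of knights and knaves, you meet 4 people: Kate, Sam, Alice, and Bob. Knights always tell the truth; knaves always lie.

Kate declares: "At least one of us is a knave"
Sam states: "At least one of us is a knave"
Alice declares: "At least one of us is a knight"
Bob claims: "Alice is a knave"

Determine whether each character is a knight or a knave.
Kate is a knight.
Sam is a knight.
Alice is a knight.
Bob is a knave.

Verification:
- Kate (knight) says "At least one of us is a knave" - this is TRUE because Bob is a knave.
- Sam (knight) says "At least one of us is a knave" - this is TRUE because Bob is a knave.
- Alice (knight) says "At least one of us is a knight" - this is TRUE because Kate, Sam, and Alice are knights.
- Bob (knave) says "Alice is a knave" - this is FALSE (a lie) because Alice is a knight.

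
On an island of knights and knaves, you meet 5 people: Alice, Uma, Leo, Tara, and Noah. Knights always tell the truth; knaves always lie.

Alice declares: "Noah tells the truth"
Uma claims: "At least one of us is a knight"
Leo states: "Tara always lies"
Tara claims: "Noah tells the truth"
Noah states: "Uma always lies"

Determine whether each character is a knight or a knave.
Alice is a knave.
Uma is a knight.
Leo is a knight.
Tara is a knave.
Noah is a knave.

Verification:
- Alice (knave) says "Noah tells the truth" - this is FALSE (a lie) because Noah is a knave.
- Uma (knight) says "At least one of us is a knight" - this is TRUE because Uma and Leo are knights.
- Leo (knight) says "Tara always lies" - this is TRUE because Tara is a knave.
- Tara (knave) says "Noah tells the truth" - this is FALSE (a lie) because Noah is a knave.
- Noah (knave) says "Uma always lies" - this is FALSE (a lie) because Uma is a knight.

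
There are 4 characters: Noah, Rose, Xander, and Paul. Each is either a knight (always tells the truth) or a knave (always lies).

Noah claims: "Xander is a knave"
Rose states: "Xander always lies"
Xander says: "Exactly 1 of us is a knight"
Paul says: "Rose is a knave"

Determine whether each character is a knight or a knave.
Noah is a knight.
Rose is a knight.
Xander is a knave.
Paul is a knave.

Verification:
- Noah (knight) says "Xander is a knave" - this is TRUE because Xander is a knave.
- Rose (knight) says "Xander always lies" - this is TRUE because Xander is a knave.
- Xander (knave) says "Exactly 1 of us is a knight" - this is FALSE (a lie) because there are 2 knights.
- Paul (knave) says "Rose is a knave" - this is FALSE (a lie) because Rose is a knight.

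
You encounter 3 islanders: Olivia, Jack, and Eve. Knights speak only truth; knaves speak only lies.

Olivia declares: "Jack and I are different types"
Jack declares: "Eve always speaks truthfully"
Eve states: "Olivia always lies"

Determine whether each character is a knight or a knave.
Olivia is a knight.
Jack is a knave.
Eve is a knave.

Verification:
- Olivia (knight) says "Jack and I are different types" - this is TRUE because Olivia is a knight and Jack is a knave.
- Jack (knave) says "Eve always speaks truthfully" - this is FALSE (a lie) because Eve is a knave.
- Eve (knave) says "Olivia always lies" - this is FALSE (a lie) because Olivia is a knight.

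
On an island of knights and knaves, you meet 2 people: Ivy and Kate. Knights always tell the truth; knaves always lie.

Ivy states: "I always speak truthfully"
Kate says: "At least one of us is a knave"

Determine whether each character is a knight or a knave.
Ivy is a knave.
Kate is a knight.

Verification:
- Ivy (knave) says "I always speak truthfully" - this is FALSE (a lie) because Ivy is a knave.
- Kate (knight) says "At least one of us is a knave" - this is TRUE because Ivy is a knave.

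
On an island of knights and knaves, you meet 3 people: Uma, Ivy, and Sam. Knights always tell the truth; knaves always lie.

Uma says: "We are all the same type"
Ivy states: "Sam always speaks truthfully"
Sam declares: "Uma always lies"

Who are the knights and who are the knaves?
Uma is a knave.
Ivy is a knight.
Sam is a knight.

Verification:
- Uma (knave) says "We are all the same type" - this is FALSE (a lie) because Ivy and Sam are knights and Uma is a knave.
- Ivy (knight) says "Sam always speaks truthfully" - this is TRUE because Sam is a knight.
- Sam (knight) says "Uma always lies" - this is TRUE because Uma is a knave.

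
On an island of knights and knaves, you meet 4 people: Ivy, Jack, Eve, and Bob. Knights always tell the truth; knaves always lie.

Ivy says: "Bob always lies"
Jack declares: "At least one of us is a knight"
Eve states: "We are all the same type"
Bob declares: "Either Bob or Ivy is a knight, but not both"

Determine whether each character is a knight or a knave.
Ivy is a knave.
Jack is a knight.
Eve is a knave.
Bob is a knight.

Verification:
- Ivy (knave) says "Bob always lies" - this is FALSE (a lie) because Bob is a knight.
- Jack (knight) says "At least one of us is a knight" - this is TRUE because Jack and Bob are knights.
- Eve (knave) says "We are all the same type" - this is FALSE (a lie) because Jack and Bob are knights and Ivy and Eve are knaves.
- Bob (knight) says "Either Bob or Ivy is a knight, but not both" - this is TRUE because Bob is a knight and Ivy is a knave.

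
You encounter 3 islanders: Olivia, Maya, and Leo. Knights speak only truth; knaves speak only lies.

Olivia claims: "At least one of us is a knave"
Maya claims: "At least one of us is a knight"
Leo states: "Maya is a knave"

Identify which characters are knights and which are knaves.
Olivia is a knight.
Maya is a knight.
Leo is a knave.

Verification:
- Olivia (knight) says "At least one of us is a knave" - this is TRUE because Leo is a knave.
- Maya (knight) says "At least one of us is a knight" - this is TRUE because Olivia and Maya are knights.
- Leo (knave) says "Maya is a knave" - this is FALSE (a lie) because Maya is a knight.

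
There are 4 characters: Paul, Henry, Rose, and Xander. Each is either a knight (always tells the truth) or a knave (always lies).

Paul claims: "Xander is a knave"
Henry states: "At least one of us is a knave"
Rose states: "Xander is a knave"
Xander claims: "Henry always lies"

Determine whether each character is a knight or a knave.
Paul is a knight.
Henry is a knight.
Rose is a knight.
Xander is a knave.

Verification:
- Paul (knight) says "Xander is a knave" - this is TRUE because Xander is a knave.
- Henry (knight) says "At least one of us is a knave" - this is TRUE because Xander is a knave.
- Rose (knight) says "Xander is a knave" - this is TRUE because Xander is a knave.
- Xander (knave) says "Henry always lies" - this is FALSE (a lie) because Henry is a knight.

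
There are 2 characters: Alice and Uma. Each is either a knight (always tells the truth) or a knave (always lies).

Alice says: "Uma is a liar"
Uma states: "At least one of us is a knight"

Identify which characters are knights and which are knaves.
Alice is a knave.
Uma is a knight.

Verification:
- Alice (knave) says "Uma is a liar" - this is FALSE (a lie) because Uma is a knight.
- Uma (knight) says "At least one of us is a knight" - this is TRUE because Uma is a knight.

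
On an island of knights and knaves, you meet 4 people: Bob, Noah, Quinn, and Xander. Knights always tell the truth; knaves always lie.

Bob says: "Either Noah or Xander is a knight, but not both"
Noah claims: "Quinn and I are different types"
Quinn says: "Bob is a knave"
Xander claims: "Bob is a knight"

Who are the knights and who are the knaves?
Bob is a knight.
Noah is a knave.
Quinn is a knave.
Xander is a knight.

Verification:
- Bob (knight) says "Either Noah or Xander is a knight, but not both" - this is TRUE because Noah is a knave and Xander is a knight.
- Noah (knave) says "Quinn and I are different types" - this is FALSE (a lie) because Noah is a knave and Quinn is a knave.
- Quinn (knave) says "Bob is a knave" - this is FALSE (a lie) because Bob is a knight.
- Xander (knight) says "Bob is a knight" - this is TRUE because Bob is a knight.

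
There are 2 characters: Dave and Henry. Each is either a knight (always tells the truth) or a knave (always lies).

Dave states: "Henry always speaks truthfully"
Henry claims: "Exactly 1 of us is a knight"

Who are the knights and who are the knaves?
Dave is a knave.
Henry is a knave.

Verification:
- Dave (knave) says "Henry always speaks truthfully" - this is FALSE (a lie) because Henry is a knave.
- Henry (knave) says "Exactly 1 of us is a knight" - this is FALSE (a lie) because there are 0 knights.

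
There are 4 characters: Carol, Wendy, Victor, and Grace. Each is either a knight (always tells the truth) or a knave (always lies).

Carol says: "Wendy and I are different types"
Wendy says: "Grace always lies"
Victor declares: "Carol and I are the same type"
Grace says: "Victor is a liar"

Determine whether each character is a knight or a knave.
Carol is a knight.
Wendy is a knave.
Victor is a knave.
Grace is a knight.

Verification:
- Carol (knight) says "Wendy and I are different types" - this is TRUE because Carol is a knight and Wendy is a knave.
- Wendy (knave) says "Grace always lies" - this is FALSE (a lie) because Grace is a knight.
- Victor (knave) says "Carol and I are the same type" - this is FALSE (a lie) because Victor is a knave and Carol is a knight.
- Grace (knight) says "Victor is a liar" - this is TRUE because Victor is a knave.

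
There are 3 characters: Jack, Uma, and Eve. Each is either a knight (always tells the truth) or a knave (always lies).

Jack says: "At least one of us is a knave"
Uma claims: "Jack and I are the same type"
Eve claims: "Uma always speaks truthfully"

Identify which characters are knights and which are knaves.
Jack is a knight.
Uma is a knave.
Eve is a knave.

Verification:
- Jack (knight) says "At least one of us is a knave" - this is TRUE because Uma and Eve are knaves.
- Uma (knave) says "Jack and I are the same type" - this is FALSE (a lie) because Uma is a knave and Jack is a knight.
- Eve (knave) says "Uma always speaks truthfully" - this is FALSE (a lie) because Uma is a knave.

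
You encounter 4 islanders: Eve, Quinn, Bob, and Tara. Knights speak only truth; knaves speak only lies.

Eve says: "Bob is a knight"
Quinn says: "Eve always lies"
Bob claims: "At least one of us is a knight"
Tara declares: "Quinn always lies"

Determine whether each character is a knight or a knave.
Eve is a knight.
Quinn is a knave.
Bob is a knight.
Tara is a knight.

Verification:
- Eve (knight) says "Bob is a knight" - this is TRUE because Bob is a knight.
- Quinn (knave) says "Eve always lies" - this is FALSE (a lie) because Eve is a knight.
- Bob (knight) says "At least one of us is a knight" - this is TRUE because Eve, Bob, and Tara are knights.
- Tara (knight) says "Quinn always lies" - this is TRUE because Quinn is a knave.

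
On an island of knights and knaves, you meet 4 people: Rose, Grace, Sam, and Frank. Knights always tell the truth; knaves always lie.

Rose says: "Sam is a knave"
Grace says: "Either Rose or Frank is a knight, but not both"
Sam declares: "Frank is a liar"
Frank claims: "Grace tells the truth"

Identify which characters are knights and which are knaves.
Rose is a knave.
Grace is a knave.
Sam is a knight.
Frank is a knave.

Verification:
- Rose (knave) says "Sam is a knave" - this is FALSE (a lie) because Sam is a knight.
- Grace (knave) says "Either Rose or Frank is a knight, but not both" - this is FALSE (a lie) because Rose is a knave and Frank is a knave.
- Sam (knight) says "Frank is a liar" - this is TRUE because Frank is a knave.
- Frank (knave) says "Grace tells the truth" - this is FALSE (a lie) because Grace is a knave.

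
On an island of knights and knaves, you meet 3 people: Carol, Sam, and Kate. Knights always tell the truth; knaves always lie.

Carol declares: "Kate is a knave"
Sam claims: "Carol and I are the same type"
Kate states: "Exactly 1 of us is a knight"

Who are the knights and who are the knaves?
Carol is a knight.
Sam is a knight.
Kate is a knave.

Verification:
- Carol (knight) says "Kate is a knave" - this is TRUE because Kate is a knave.
- Sam (knight) says "Carol and I are the same type" - this is TRUE because Sam is a knight and Carol is a knight.
- Kate (knave) says "Exactly 1 of us is a knight" - this is FALSE (a lie) because there are 2 knights.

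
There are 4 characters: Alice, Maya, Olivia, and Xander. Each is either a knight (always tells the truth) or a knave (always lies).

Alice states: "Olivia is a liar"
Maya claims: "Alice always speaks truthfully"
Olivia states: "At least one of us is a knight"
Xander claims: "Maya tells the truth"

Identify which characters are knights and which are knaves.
Alice is a knave.
Maya is a knave.
Olivia is a knight.
Xander is a knave.

Verification:
- Alice (knave) says "Olivia is a liar" - this is FALSE (a lie) because Olivia is a knight.
- Maya (knave) says "Alice always speaks truthfully" - this is FALSE (a lie) because Alice is a knave.
- Olivia (knight) says "At least one of us is a knight" - this is TRUE because Olivia is a knight.
- Xander (knave) says "Maya tells the truth" - this is FALSE (a lie) because Maya is a knave.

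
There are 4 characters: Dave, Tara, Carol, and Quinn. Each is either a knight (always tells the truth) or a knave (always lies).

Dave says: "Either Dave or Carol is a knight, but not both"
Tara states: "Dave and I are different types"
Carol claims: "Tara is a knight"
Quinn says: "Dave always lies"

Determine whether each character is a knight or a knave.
Dave is a knave.
Tara is a knave.
Carol is a knave.
Quinn is a knight.

Verification:
- Dave (knave) says "Either Dave or Carol is a knight, but not both" - this is FALSE (a lie) because Dave is a knave and Carol is a knave.
- Tara (knave) says "Dave and I are different types" - this is FALSE (a lie) because Tara is a knave and Dave is a knave.
- Carol (knave) says "Tara is a knight" - this is FALSE (a lie) because Tara is a knave.
- Quinn (knight) says "Dave always lies" - this is TRUE because Dave is a knave.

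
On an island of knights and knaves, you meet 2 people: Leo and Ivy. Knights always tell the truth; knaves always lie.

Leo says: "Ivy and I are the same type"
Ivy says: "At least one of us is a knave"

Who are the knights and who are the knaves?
Leo is a knave.
Ivy is a knight.

Verification:
- Leo (knave) says "Ivy and I are the same type" - this is FALSE (a lie) because Leo is a knave and Ivy is a knight.
- Ivy (knight) says "At least one of us is a knave" - this is TRUE because Leo is a knave.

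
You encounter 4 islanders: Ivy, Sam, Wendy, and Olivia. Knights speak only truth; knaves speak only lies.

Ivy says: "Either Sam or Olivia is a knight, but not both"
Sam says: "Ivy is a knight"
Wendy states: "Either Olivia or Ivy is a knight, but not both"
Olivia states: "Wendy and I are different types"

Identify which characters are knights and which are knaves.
Ivy is a knave.
Sam is a knave.
Wendy is a knave.
Olivia is a knave.

Verification:
- Ivy (knave) says "Either Sam or Olivia is a knight, but not both" - this is FALSE (a lie) because Sam is a knave and Olivia is a knave.
- Sam (knave) says "Ivy is a knight" - this is FALSE (a lie) because Ivy is a knave.
- Wendy (knave) says "Either Olivia or Ivy is a knight, but not both" - this is FALSE (a lie) because Olivia is a knave and Ivy is a knave.
- Olivia (knave) says "Wendy and I are different types" - this is FALSE (a lie) because Olivia is a knave and Wendy is a knave.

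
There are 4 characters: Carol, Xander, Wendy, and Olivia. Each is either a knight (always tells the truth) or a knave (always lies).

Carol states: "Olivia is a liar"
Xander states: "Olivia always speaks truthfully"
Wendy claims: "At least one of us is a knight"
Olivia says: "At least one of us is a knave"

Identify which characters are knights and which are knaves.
Carol is a knave.
Xander is a knight.
Wendy is a knight.
Olivia is a knight.

Verification:
- Carol (knave) says "Olivia is a liar" - this is FALSE (a lie) because Olivia is a knight.
- Xander (knight) says "Olivia always speaks truthfully" - this is TRUE because Olivia is a knight.
- Wendy (knight) says "At least one of us is a knight" - this is TRUE because Xander, Wendy, and Olivia are knights.
- Olivia (knight) says "At least one of us is a knave" - this is TRUE because Carol is a knave.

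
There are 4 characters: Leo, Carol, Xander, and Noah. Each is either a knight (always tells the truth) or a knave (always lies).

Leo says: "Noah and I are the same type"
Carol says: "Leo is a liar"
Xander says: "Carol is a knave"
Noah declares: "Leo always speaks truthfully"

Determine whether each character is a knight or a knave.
Leo is a knight.
Carol is a knave.
Xander is a knight.
Noah is a knight.

Verification:
- Leo (knight) says "Noah and I are the same type" - this is TRUE because Leo is a knight and Noah is a knight.
- Carol (knave) says "Leo is a liar" - this is FALSE (a lie) because Leo is a knight.
- Xander (knight) says "Carol is a knave" - this is TRUE because Carol is a knave.
- Noah (knight) says "Leo always speaks truthfully" - this is TRUE because Leo is a knight.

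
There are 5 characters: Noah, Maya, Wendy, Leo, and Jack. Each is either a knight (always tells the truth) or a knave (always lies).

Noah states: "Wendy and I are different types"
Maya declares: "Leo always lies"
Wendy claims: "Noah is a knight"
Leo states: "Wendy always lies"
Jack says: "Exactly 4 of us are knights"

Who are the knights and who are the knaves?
Noah is a knave.
Maya is a knave.
Wendy is a knave.
Leo is a knight.
Jack is a knave.

Verification:
- Noah (knave) says "Wendy and I are different types" - this is FALSE (a lie) because Noah is a knave and Wendy is a knave.
- Maya (knave) says "Leo always lies" - this is FALSE (a lie) because Leo is a knight.
- Wendy (knave) says "Noah is a knight" - this is FALSE (a lie) because Noah is a knave.
- Leo (knight) says "Wendy always lies" - this is TRUE because Wendy is a knave.
- Jack (knave) says "Exactly 4 of us are knights" - this is FALSE (a lie) because there are 1 knights.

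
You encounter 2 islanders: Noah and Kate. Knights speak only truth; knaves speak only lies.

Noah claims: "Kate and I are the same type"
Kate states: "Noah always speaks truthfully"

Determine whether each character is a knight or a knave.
Noah is a knight.
Kate is a knight.

Verification:
- Noah (knight) says "Kate and I are the same type" - this is TRUE because Noah is a knight and Kate is a knight.
- Kate (knight) says "Noah always speaks truthfully" - this is TRUE because Noah is a knight.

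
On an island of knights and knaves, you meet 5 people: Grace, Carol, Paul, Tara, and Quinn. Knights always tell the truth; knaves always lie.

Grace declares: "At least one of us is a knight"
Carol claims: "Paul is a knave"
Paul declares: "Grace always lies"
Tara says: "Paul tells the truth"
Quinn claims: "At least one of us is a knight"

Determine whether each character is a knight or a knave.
Grace is a knight.
Carol is a knight.
Paul is a knave.
Tara is a knave.
Quinn is a knight.

Verification:
- Grace (knight) says "At least one of us is a knight" - this is TRUE because Grace, Carol, and Quinn are knights.
- Carol (knight) says "Paul is a knave" - this is TRUE because Paul is a knave.
- Paul (knave) says "Grace always lies" - this is FALSE (a lie) because Grace is a knight.
- Tara (knave) says "Paul tells the truth" - this is FALSE (a lie) because Paul is a knave.
- Quinn (knight) says "At least one of us is a knight" - this is TRUE because Grace, Carol, and Quinn are knights.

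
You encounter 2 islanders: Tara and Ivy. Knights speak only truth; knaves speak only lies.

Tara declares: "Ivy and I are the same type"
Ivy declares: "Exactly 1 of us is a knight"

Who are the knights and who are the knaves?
Tara is a knave.
Ivy is a knight.

Verification:
- Tara (knave) says "Ivy and I are the same type" - this is FALSE (a lie) because Tara is a knave and Ivy is a knight.
- Ivy (knight) says "Exactly 1 of us is a knight" - this is TRUE because there are 1 knights.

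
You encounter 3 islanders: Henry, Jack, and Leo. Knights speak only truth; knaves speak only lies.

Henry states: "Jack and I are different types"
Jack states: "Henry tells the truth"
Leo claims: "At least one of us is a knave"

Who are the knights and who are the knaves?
Henry is a knave.
Jack is a knave.
Leo is a knight.

Verification:
- Henry (knave) says "Jack and I are different types" - this is FALSE (a lie) because Henry is a knave and Jack is a knave.
- Jack (knave) says "Henry tells the truth" - this is FALSE (a lie) because Henry is a knave.
- Leo (knight) says "At least one of us is a knave" - this is TRUE because Henry and Jack are knaves.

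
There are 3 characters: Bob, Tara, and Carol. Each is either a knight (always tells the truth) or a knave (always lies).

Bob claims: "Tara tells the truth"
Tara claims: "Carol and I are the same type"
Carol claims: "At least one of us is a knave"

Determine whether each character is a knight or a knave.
Bob is a knave.
Tara is a knave.
Carol is a knight.

Verification:
- Bob (knave) says "Tara tells the truth" - this is FALSE (a lie) because Tara is a knave.
- Tara (knave) says "Carol and I are the same type" - this is FALSE (a lie) because Tara is a knave and Carol is a knight.
- Carol (knight) says "At least one of us is a knave" - this is TRUE because Bob and Tara are knaves.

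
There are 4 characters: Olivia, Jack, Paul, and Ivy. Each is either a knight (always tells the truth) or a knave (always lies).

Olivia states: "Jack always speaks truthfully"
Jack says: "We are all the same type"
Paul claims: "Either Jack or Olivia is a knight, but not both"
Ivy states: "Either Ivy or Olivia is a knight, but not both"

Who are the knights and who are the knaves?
Olivia is a knave.
Jack is a knave.
Paul is a knave.
Ivy is a knight.

Verification:
- Olivia (knave) says "Jack always speaks truthfully" - this is FALSE (a lie) because Jack is a knave.
- Jack (knave) says "We are all the same type" - this is FALSE (a lie) because Ivy is a knight and Olivia, Jack, and Paul are knaves.
- Paul (knave) says "Either Jack or Olivia is a knight, but not both" - this is FALSE (a lie) because Jack is a knave and Olivia is a knave.
- Ivy (knight) says "Either Ivy or Olivia is a knight, but not both" - this is TRUE because Ivy is a knight and Olivia is a knave.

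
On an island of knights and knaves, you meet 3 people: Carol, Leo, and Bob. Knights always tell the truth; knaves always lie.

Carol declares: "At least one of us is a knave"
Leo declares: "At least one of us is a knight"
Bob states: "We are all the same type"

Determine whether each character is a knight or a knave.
Carol is a knight.
Leo is a knight.
Bob is a knave.

Verification:
- Carol (knight) says "At least one of us is a knave" - this is TRUE because Bob is a knave.
- Leo (knight) says "At least one of us is a knight" - this is TRUE because Carol and Leo are knights.
- Bob (knave) says "We are all the same type" - this is FALSE (a lie) because Carol and Leo are knights and Bob is a knave.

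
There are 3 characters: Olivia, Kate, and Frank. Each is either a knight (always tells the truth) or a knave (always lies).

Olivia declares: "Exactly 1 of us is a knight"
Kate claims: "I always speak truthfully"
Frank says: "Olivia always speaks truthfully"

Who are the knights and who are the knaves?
Olivia is a knave.
Kate is a knave.
Frank is a knave.

Verification:
- Olivia (knave) says "Exactly 1 of us is a knight" - this is FALSE (a lie) because there are 0 knights.
- Kate (knave) says "I always speak truthfully" - this is FALSE (a lie) because Kate is a knave.
- Frank (knave) says "Olivia always speaks truthfully" - this is FALSE (a lie) because Olivia is a knave.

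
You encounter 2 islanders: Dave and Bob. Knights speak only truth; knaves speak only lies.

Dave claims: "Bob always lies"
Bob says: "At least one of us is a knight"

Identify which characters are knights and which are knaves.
Dave is a knave.
Bob is a knight.

Verification:
- Dave (knave) says "Bob always lies" - this is FALSE (a lie) because Bob is a knight.
- Bob (knight) says "At least one of us is a knight" - this is TRUE because Bob is a knight.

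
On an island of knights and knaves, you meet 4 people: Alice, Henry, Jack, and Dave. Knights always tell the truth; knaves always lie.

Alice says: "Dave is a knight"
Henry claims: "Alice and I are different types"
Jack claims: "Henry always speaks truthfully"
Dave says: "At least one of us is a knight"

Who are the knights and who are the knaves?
Alice is a knave.
Henry is a knave.
Jack is a knave.
Dave is a knave.

Verification:
- Alice (knave) says "Dave is a knight" - this is FALSE (a lie) because Dave is a knave.
- Henry (knave) says "Alice and I are different types" - this is FALSE (a lie) because Henry is a knave and Alice is a knave.
- Jack (knave) says "Henry always speaks truthfully" - this is FALSE (a lie) because Henry is a knave.
- Dave (knave) says "At least one of us is a knight" - this is FALSE (a lie) because no one is a knight.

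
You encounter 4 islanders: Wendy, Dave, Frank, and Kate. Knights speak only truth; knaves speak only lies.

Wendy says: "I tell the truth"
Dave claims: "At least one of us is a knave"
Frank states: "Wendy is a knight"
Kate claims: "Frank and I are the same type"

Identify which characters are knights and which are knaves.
Wendy is a knight.
Dave is a knight.
Frank is a knight.
Kate is a knave.

Verification:
- Wendy (knight) says "I tell the truth" - this is TRUE because Wendy is a knight.
- Dave (knight) says "At least one of us is a knave" - this is TRUE because Kate is a knave.
- Frank (knight) says "Wendy is a knight" - this is TRUE because Wendy is a knight.
- Kate (knave) says "Frank and I are the same type" - this is FALSE (a lie) because Kate is a knave and Frank is a knight.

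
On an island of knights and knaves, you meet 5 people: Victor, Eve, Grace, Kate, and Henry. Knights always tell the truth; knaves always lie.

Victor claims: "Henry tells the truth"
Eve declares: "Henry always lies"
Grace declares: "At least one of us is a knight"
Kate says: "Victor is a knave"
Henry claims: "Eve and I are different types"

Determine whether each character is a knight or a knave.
Victor is a knight.
Eve is a knave.
Grace is a knight.
Kate is a knave.
Henry is a knight.

Verification:
- Victor (knight) says "Henry tells the truth" - this is TRUE because Henry is a knight.
- Eve (knave) says "Henry always lies" - this is FALSE (a lie) because Henry is a knight.
- Grace (knight) says "At least one of us is a knight" - this is TRUE because Victor, Grace, and Henry are knights.
- Kate (knave) says "Victor is a knave" - this is FALSE (a lie) because Victor is a knight.
- Henry (knight) says "Eve and I are different types" - this is TRUE because Henry is a knight and Eve is a knave.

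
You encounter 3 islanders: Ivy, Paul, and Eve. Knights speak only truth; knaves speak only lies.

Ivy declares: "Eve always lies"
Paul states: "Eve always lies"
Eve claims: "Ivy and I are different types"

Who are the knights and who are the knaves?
Ivy is a knave.
Paul is a knave.
Eve is a knight.

Verification:
- Ivy (knave) says "Eve always lies" - this is FALSE (a lie) because Eve is a knight.
- Paul (knave) says "Eve always lies" - this is FALSE (a lie) because Eve is a knight.
- Eve (knight) says "Ivy and I are different types" - this is TRUE because Eve is a knight and Ivy is a knave.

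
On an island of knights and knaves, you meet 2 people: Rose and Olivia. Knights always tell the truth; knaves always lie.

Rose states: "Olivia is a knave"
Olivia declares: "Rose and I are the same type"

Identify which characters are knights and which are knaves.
Rose is a knight.
Olivia is a knave.

Verification:
- Rose (knight) says "Olivia is a knave" - this is TRUE because Olivia is a knave.
- Olivia (knave) says "Rose and I are the same type" - this is FALSE (a lie) because Olivia is a knave and Rose is a knight.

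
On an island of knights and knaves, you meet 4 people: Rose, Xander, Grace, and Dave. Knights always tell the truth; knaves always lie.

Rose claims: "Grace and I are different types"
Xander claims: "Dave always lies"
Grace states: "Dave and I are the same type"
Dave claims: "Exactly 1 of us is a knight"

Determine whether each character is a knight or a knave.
Rose is a knave.
Xander is a knave.
Grace is a knave.
Dave is a knight.

Verification:
- Rose (knave) says "Grace and I are different types" - this is FALSE (a lie) because Rose is a knave and Grace is a knave.
- Xander (knave) says "Dave always lies" - this is FALSE (a lie) because Dave is a knight.
- Grace (knave) says "Dave and I are the same type" - this is FALSE (a lie) because Grace is a knave and Dave is a knight.
- Dave (knight) says "Exactly 1 of us is a knight" - this is TRUE because there are 1 knights.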